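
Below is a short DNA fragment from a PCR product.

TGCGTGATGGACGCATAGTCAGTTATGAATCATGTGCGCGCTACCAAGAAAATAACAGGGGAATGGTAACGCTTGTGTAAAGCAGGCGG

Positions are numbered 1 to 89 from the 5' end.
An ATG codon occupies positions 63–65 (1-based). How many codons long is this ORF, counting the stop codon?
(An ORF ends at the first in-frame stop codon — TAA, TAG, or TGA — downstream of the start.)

Codons from position 63: ATG (63–65), GTA (66–68), ACG (69–71), CTT (72–74), GTG (75–77), TAA (78–80).
TAA is the first in-frame stop; that's 6 codons including the stop.

6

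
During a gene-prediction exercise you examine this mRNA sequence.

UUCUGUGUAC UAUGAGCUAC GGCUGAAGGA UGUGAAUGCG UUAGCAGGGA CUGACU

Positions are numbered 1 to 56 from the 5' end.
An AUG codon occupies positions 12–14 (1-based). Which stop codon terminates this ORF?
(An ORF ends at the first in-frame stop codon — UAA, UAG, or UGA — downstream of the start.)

UGA

Codons from position 12: AUG (12–14), AGC (15–17), UAC (18–20), GGC (21–23), UGA (24–26).
The first in-frame stop codon is UGA.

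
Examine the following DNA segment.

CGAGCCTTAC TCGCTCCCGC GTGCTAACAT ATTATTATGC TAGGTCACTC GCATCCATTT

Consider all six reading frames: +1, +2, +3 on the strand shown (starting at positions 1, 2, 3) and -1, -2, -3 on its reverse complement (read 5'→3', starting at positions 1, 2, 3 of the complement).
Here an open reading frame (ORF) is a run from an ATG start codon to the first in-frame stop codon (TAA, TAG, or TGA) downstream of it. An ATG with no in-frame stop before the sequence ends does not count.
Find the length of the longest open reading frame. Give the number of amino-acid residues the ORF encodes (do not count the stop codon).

7

Reverse complement (5'→3'): AAATGGATGCGAGTGACCTAGCATAATAATATGTTAGCACGCGGGAGCGAGTAAGGCTCG
Frame +1: CGA GCC TTA CTC GCT CCC GCG TGC TAA CAT ATT ATT ATG CTA GGT CAC TCG CAT CCA TTT — no ATG→stop ORF.
Frame +2: GAG CCT TAC TCG CTC CCG CGT GCT AAC ATA TTA TTA TGC TAG GTC ACT CGC ATC CAT — no ATG→stop ORF.
Frame +3: AGC CTT ACT CGC TCC CGC GTG CTA ACA TAT TAT TAT GCT AGG TCA CTC GCA TCC ATT — no ATG→stop ORF.
Frame -1: AAA TGG ATG CGA GTG ACC TAG CAT AAT AAT ATG TTA GCA CGC GGG AGC GAG TAA GGC TCG — ATG at 7, stop TAG at 19 → 15 nt; ATG at 31, stop TAA at 52 → 24 nt.
Frame -2: AAT GGA TGC GAG TGA CCT AGC ATA ATA ATA TGT TAG CAC GCG GGA GCG AGT AAG GCT — no ATG→stop ORF.
Frame -3: ATG GAT GCG AGT GAC CTA GCA TAA TAA TAT GTT AGC ACG CGG GAG CGA GTA AGG CTC — ATG at 3, stop TAA at 24 → 24 nt.
Longest: frame -1, positions 31–54, 24 nt = 8 codons = 7 aa. → 7 amino acids.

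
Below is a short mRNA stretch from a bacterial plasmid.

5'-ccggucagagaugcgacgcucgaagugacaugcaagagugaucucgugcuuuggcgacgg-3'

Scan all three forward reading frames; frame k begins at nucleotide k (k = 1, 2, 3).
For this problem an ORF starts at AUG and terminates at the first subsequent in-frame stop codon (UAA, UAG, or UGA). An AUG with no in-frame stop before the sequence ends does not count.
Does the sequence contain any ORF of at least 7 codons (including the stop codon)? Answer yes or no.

no

Frame 1: CCG GUC AGA GAU GCG ACG CUC GAA GUG ACA UGC AAG AGU GAU CUC GUG CUU UGG CGA CGG — no AUG→stop ORF.
Frame 2: CGG UCA GAG AUG CGA CGC UCG AAG UGA CAU GCA AGA GUG AUC UCG UGC UUU GGC GAC — AUG at 11, stop UGA at 26 → 18 nt.
Frame 3: GGU CAG AGA UGC GAC GCU CGA AGU GAC AUG CAA GAG UGA UCU CGU GCU UUG GCG ACG — AUG at 30, stop UGA at 39 → 12 nt.
Largest ORF found is 6 codons < 7, so no.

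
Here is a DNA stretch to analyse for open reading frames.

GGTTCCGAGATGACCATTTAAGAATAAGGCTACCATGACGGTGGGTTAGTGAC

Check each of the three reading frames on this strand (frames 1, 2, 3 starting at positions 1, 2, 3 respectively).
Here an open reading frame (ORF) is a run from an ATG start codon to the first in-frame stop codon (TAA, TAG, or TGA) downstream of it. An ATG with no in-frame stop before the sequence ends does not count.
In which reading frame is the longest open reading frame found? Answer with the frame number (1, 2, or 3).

2

Frame 1: GGT TCC GAG ATG ACC ATT TAA GAA TAA GGC TAC CAT GAC GGT GGG TTA GTG — ATG at 10, stop TAA at 19 → 12 nt.
Frame 2: GTT CCG AGA TGA CCA TTT AAG AAT AAG GCT ACC ATG ACG GTG GGT TAG TGA — ATG at 35, stop TAG at 47 → 15 nt.
Frame 3: TTC CGA GAT GAC CAT TTA AGA ATA AGG CTA CCA TGA CGG TGG GTT AGT GAC — no ATG→stop ORF.
Longest ORF is 15 nt in frame 2 (positions 35–49).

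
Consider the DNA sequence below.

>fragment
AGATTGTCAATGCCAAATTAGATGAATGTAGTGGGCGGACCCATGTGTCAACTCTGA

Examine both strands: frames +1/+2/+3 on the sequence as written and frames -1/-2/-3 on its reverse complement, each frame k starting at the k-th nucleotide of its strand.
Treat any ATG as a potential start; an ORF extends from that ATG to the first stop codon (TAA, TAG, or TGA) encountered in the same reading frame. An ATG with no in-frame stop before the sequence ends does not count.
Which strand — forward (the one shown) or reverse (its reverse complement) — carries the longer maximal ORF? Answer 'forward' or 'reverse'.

Reverse complement (5'→3'): TCAGAGTTGACACATGGGTCCGCCCACTACATTCATCTAATTTGGCATTGACAATCT
Frame +1: AGA TTG TCA ATG CCA AAT TAG ATG AAT GTA GTG GGC GGA CCC ATG TGT CAA CTC TGA — ATG at 10, stop TAG at 19 → 12 nt; ATG at 22, stop TGA at 55 → 36 nt; ATG at 43, stop TGA at 55 → 15 nt.
Frame +2: GAT TGT CAA TGC CAA ATT AGA TGA ATG TAG TGG GCG GAC CCA TGT GTC AAC TCT — ATG at 26, stop TAG at 29 → 6 nt.
Frame +3: ATT GTC AAT GCC AAA TTA GAT GAA TGT AGT GGG CGG ACC CAT GTG TCA ACT CTG — no ATG→stop ORF.
Frame -1: TCA GAG TTG ACA CAT GGG TCC GCC CAC TAC ATT CAT CTA ATT TGG CAT TGA CAA TCT — no ATG→stop ORF.
Frame -2: CAG AGT TGA CAC ATG GGT CCG CCC ACT ACA TTC ATC TAA TTT GGC ATT GAC AAT — ATG at 14, stop TAA at 38 → 27 nt.
Frame -3: AGA GTT GAC ACA TGG GTC CGC CCA CTA CAT TCA TCT AAT TTG GCA TTG ACA ATC — no ATG→stop ORF.
Forward-strand max 36 nt; reverse-strand max 27 nt. The forward strand has the longer ORF.

forward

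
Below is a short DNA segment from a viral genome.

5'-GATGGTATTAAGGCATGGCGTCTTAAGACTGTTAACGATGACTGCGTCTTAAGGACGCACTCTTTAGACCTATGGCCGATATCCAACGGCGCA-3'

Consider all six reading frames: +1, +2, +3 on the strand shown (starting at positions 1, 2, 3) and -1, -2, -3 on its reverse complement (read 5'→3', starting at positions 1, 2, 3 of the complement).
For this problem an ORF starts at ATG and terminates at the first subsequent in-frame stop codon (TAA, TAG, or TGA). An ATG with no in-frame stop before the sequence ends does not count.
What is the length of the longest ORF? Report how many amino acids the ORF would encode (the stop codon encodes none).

16

Reverse complement (5'→3'): TGCGCCGTTGGATATCGGCCATAGGTCTAAAGAGTGCGTCCTTAAGACGCAGTCATCGTTAACAGTCTTAAGACGCCATGCCTTAATACCATC
Frame +1: GAT GGT ATT AAG GCA TGG CGT CTT AAG ACT GTT AAC GAT GAC TGC GTC TTA AGG ACG CAC TCT TTA GAC CTA TGG CCG ATA TCC AAC GGC GCA — no ATG→stop ORF.
Frame +2: ATG GTA TTA AGG CAT GGC GTC TTA AGA CTG TTA ACG ATG ACT GCG TCT TAA GGA CGC ACT CTT TAG ACC TAT GGC CGA TAT CCA ACG GCG — ATG at 2, stop TAA at 50 → 51 nt; ATG at 38, stop TAA at 50 → 15 nt.
Frame +3: TGG TAT TAA GGC ATG GCG TCT TAA GAC TGT TAA CGA TGA CTG CGT CTT AAG GAC GCA CTC TTT AGA CCT ATG GCC GAT ATC CAA CGG CGC — ATG at 15, stop TAA at 24 → 12 nt.
Frame -1: TGC GCC GTT GGA TAT CGG CCA TAG GTC TAA AGA GTG CGT CCT TAA GAC GCA GTC ATC GTT AAC AGT CTT AAG ACG CCA TGC CTT AAT ACC ATC — no ATG→stop ORF.
Frame -2: GCG CCG TTG GAT ATC GGC CAT AGG TCT AAA GAG TGC GTC CTT AAG ACG CAG TCA TCG TTA ACA GTC TTA AGA CGC CAT GCC TTA ATA CCA — no ATG→stop ORF.
Frame -3: CGC CGT TGG ATA TCG GCC ATA GGT CTA AAG AGT GCG TCC TTA AGA CGC AGT CAT CGT TAA CAG TCT TAA GAC GCC ATG CCT TAA TAC CAT — ATG at 78, stop TAA at 84 → 9 nt.
Longest: frame +2, positions 2–52, 51 nt = 17 codons = 16 aa. → 16 amino acids.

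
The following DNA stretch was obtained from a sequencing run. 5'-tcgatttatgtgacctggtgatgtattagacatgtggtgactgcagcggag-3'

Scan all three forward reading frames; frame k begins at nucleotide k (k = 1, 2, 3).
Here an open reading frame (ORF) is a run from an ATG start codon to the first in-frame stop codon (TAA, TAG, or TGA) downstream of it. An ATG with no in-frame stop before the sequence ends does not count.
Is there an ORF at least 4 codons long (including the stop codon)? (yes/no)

Frame 1: TCG ATT TAT GTG ACC TGG TGA TGT ATT AGA CAT GTG GTG ACT GCA GCG GAG — no ATG→stop ORF.
Frame 2: CGA TTT ATG TGA CCT GGT GAT GTA TTA GAC ATG TGG TGA CTG CAG CGG — ATG at 8, stop TGA at 11 → 6 nt; ATG at 32, stop TGA at 38 → 9 nt.
Frame 3: GAT TTA TGT GAC CTG GTG ATG TAT TAG ACA TGT GGT GAC TGC AGC GGA — ATG at 21, stop TAG at 27 → 9 nt.
Largest ORF found is 3 codons < 4, so no.

no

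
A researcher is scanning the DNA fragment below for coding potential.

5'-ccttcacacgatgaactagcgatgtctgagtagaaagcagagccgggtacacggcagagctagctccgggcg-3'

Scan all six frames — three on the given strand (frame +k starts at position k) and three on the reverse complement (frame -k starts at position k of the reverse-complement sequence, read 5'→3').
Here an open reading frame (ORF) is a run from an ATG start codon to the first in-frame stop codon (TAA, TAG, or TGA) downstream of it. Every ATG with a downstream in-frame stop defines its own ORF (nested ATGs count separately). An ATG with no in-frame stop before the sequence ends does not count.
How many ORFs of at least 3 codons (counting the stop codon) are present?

2

Reverse complement (5'→3'): CGCCCGGAGCTAGCTCTGCCGTGTACCCGGCTCTGCTTTCTACTCAGACATCGCTAGTTCATCGTGTGAAGG
Frame +1: CCT TCA CAC GAT GAA CTA GCG ATG TCT GAG TAG AAA GCA GAG CCG GGT ACA CGG CAG AGC TAG CTC CGG GCG — ATG at 22, stop TAG at 31 → 12 nt.
Frame +2: CTT CAC ACG ATG AAC TAG CGA TGT CTG AGT AGA AAG CAG AGC CGG GTA CAC GGC AGA GCT AGC TCC GGG — ATG at 11, stop TAG at 17 → 9 nt.
Frame +3: TTC ACA CGA TGA ACT AGC GAT GTC TGA GTA GAA AGC AGA GCC GGG TAC ACG GCA GAG CTA GCT CCG GGC — no ATG→stop ORF.
Frame -1: CGC CCG GAG CTA GCT CTG CCG TGT ACC CGG CTC TGC TTT CTA CTC AGA CAT CGC TAG TTC ATC GTG TGA AGG — no ATG→stop ORF.
Frame -2: GCC CGG AGC TAG CTC TGC CGT GTA CCC GGC TCT GCT TTC TAC TCA GAC ATC GCT AGT TCA TCG TGT GAA — no ATG→stop ORF.
Frame -3: CCC GGA GCT AGC TCT GCC GTG TAC CCG GCT CTG CTT TCT ACT CAG ACA TCG CTA GTT CAT CGT GTG AAG — no ATG→stop ORF.
ORFs ≥ 3 codons: frame +1 22–33 (4 codons), frame +2 11–19 (3 codons). Count = 2.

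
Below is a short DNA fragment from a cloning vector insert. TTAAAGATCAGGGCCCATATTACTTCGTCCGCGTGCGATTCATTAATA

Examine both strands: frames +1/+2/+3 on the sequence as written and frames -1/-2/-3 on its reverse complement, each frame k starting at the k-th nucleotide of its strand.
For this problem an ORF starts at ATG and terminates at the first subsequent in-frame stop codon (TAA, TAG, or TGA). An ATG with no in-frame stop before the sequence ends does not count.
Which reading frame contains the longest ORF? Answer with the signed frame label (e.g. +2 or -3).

-3

Reverse complement (5'→3'): TATTAATGAATCGCACGCGGACGAAGTAATATGGGCCCTGATCTTTAA
Frame +1: TTA AAG ATC AGG GCC CAT ATT ACT TCG TCC GCG TGC GAT TCA TTA ATA — no ATG→stop ORF.
Frame +2: TAA AGA TCA GGG CCC ATA TTA CTT CGT CCG CGT GCG ATT CAT TAA — no ATG→stop ORF.
Frame +3: AAA GAT CAG GGC CCA TAT TAC TTC GTC CGC GTG CGA TTC ATT AAT — no ATG→stop ORF.
Frame -1: TAT TAA TGA ATC GCA CGC GGA CGA AGT AAT ATG GGC CCT GAT CTT TAA — ATG at 31, stop TAA at 46 → 18 nt.
Frame -2: ATT AAT GAA TCG CAC GCG GAC GAA GTA ATA TGG GCC CTG ATC TTT — no ATG→stop ORF.
Frame -3: TTA ATG AAT CGC ACG CGG ACG AAG TAA TAT GGG CCC TGA TCT TTA — ATG at 6, stop TAA at 27 → 24 nt.
Longest ORF is 24 nt in frame -3 (positions 6–29).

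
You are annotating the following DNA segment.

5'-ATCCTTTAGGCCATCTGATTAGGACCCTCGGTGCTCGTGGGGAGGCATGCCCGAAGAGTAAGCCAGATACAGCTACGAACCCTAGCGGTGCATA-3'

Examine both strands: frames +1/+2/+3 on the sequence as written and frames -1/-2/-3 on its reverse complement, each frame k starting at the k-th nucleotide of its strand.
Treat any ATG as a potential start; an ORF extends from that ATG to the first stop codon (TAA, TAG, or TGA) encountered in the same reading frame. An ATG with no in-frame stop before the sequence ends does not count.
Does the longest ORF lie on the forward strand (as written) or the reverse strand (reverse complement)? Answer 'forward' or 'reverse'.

Reverse complement (5'→3'): TATGCACCGCTAGGGTTCGTAGCTGTATCTGGCTTACTCTTCGGGCATGCCTCCCCACGAGCACCGAGGGTCCTAATCAGATGGCCTAAAGGAT
Frame +1: ATC CTT TAG GCC ATC TGA TTA GGA CCC TCG GTG CTC GTG GGG AGG CAT GCC CGA AGA GTA AGC CAG ATA CAG CTA CGA ACC CTA GCG GTG CAT — no ATG→stop ORF.
Frame +2: TCC TTT AGG CCA TCT GAT TAG GAC CCT CGG TGC TCG TGG GGA GGC ATG CCC GAA GAG TAA GCC AGA TAC AGC TAC GAA CCC TAG CGG TGC ATA — ATG at 47, stop TAA at 59 → 15 nt.
Frame +3: CCT TTA GGC CAT CTG ATT AGG ACC CTC GGT GCT CGT GGG GAG GCA TGC CCG AAG AGT AAG CCA GAT ACA GCT ACG AAC CCT AGC GGT GCA — no ATG→stop ORF.
Frame -1: TAT GCA CCG CTA GGG TTC GTA GCT GTA TCT GGC TTA CTC TTC GGG CAT GCC TCC CCA CGA GCA CCG AGG GTC CTA ATC AGA TGG CCT AAA GGA — no ATG→stop ORF.
Frame -2: ATG CAC CGC TAG GGT TCG TAG CTG TAT CTG GCT TAC TCT TCG GGC ATG CCT CCC CAC GAG CAC CGA GGG TCC TAA TCA GAT GGC CTA AAG GAT — ATG at 2, stop TAG at 11 → 12 nt; ATG at 47, stop TAA at 74 → 30 nt.
Frame -3: TGC ACC GCT AGG GTT CGT AGC TGT ATC TGG CTT ACT CTT CGG GCA TGC CTC CCC ACG AGC ACC GAG GGT CCT AAT CAG ATG GCC TAA AGG — ATG at 81, stop TAA at 87 → 9 nt.
Forward-strand max 15 nt; reverse-strand max 30 nt. The reverse strand has the longer ORF.

reverse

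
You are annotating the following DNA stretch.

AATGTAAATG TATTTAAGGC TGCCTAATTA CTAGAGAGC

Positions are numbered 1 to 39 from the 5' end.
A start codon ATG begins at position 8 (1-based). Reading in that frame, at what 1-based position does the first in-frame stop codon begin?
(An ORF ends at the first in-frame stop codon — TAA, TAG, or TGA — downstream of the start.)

32

Codons from position 8: ATG (8–10), TAT (11–13), TTA (14–16), AGG (17–19), CTG (20–22), CCT (23–25), AAT (26–28), TAC (29–31), TAG (32–34).
TAG is a stop codon; it begins at position 32.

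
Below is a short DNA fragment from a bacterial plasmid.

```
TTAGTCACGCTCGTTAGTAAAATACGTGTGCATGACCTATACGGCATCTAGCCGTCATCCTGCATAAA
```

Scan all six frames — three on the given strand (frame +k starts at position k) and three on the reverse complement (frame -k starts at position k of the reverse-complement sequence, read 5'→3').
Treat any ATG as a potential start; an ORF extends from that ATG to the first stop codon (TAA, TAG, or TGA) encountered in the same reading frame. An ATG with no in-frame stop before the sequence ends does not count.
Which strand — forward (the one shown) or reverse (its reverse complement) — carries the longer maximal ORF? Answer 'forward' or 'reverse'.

reverse

Reverse complement (5'→3'): TTTATGCAGGATGACGGCTAGATGCCGTATAGGTCATGCACACGTATTTTACTAACGAGCGTGACTAA
Frame +1: TTA GTC ACG CTC GTT AGT AAA ATA CGT GTG CAT GAC CTA TAC GGC ATC TAG CCG TCA TCC TGC ATA — no ATG→stop ORF.
Frame +2: TAG TCA CGC TCG TTA GTA AAA TAC GTG TGC ATG ACC TAT ACG GCA TCT AGC CGT CAT CCT GCA TAA — ATG at 32, stop TAA at 65 → 36 nt.
Frame +3: AGT CAC GCT CGT TAG TAA AAT ACG TGT GCA TGA CCT ATA CGG CAT CTA GCC GTC ATC CTG CAT AAA — no ATG→stop ORF.
Frame -1: TTT ATG CAG GAT GAC GGC TAG ATG CCG TAT AGG TCA TGC ACA CGT ATT TTA CTA ACG AGC GTG ACT — ATG at 4, stop TAG at 19 → 18 nt.
Frame -2: TTA TGC AGG ATG ACG GCT AGA TGC CGT ATA GGT CAT GCA CAC GTA TTT TAC TAA CGA GCG TGA CTA — ATG at 11, stop TAA at 53 → 45 nt.
Frame -3: TAT GCA GGA TGA CGG CTA GAT GCC GTA TAG GTC ATG CAC ACG TAT TTT ACT AAC GAG CGT GAC TAA — ATG at 36, stop TAA at 66 → 33 nt.
Forward-strand max 36 nt; reverse-strand max 45 nt. The reverse strand has the longer ORF.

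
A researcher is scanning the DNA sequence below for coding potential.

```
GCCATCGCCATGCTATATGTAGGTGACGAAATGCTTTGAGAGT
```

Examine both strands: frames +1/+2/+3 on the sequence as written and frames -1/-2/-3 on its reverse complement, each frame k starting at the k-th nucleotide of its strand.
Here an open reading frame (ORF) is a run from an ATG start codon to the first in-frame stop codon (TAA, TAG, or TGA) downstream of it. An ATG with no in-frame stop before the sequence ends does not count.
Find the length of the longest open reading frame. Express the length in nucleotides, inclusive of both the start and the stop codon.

Reverse complement (5'→3'): ACTCTCAAAGCATTTCGTCACCTACATATAGCATGGCGATGGC
Frame +1: GCC ATC GCC ATG CTA TAT GTA GGT GAC GAA ATG CTT TGA GAG — ATG at 10, stop TGA at 37 → 30 nt; ATG at 31, stop TGA at 37 → 9 nt.
Frame +2: CCA TCG CCA TGC TAT ATG TAG GTG ACG AAA TGC TTT GAG AGT — ATG at 17, stop TAG at 20 → 6 nt.
Frame +3: CAT CGC CAT GCT ATA TGT AGG TGA CGA AAT GCT TTG AGA — no ATG→stop ORF.
Frame -1: ACT CTC AAA GCA TTT CGT CAC CTA CAT ATA GCA TGG CGA TGG — no ATG→stop ORF.
Frame -2: CTC TCA AAG CAT TTC GTC ACC TAC ATA TAG CAT GGC GAT GGC — no ATG→stop ORF.
Frame -3: TCT CAA AGC ATT TCG TCA CCT ACA TAT AGC ATG GCG ATG — no ATG→stop ORF.
Longest: frame +1, positions 10–39, 30 nt = 10 codons = 9 aa. → 30 nucleotides.

30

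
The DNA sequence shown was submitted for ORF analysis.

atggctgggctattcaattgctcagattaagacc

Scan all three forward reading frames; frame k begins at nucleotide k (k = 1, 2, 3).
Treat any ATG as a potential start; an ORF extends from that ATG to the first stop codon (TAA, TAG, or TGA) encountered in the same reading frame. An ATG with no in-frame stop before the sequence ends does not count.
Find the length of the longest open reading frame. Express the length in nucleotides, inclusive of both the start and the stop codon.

30

Frame 1: ATG GCT GGG CTA TTC AAT TGC TCA GAT TAA GAC — ATG at 1, stop TAA at 28 → 30 nt.
Frame 2: TGG CTG GGC TAT TCA ATT GCT CAG ATT AAG ACC — no ATG→stop ORF.
Frame 3: GGC TGG GCT ATT CAA TTG CTC AGA TTA AGA — no ATG→stop ORF.
Longest: frame 1, positions 1–30, 30 nt = 10 codons = 9 aa. → 30 nucleotides.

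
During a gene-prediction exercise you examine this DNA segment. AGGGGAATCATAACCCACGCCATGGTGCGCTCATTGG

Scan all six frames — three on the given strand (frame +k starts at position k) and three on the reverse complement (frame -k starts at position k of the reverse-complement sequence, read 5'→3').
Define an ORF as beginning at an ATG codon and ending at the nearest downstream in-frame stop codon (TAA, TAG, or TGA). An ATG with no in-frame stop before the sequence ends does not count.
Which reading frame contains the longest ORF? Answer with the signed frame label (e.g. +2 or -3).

Reverse complement (5'→3'): CCAATGAGCGCACCATGGCGTGGGTTATGATTCCCCT
Frame +1: AGG GGA ATC ATA ACC CAC GCC ATG GTG CGC TCA TTG — no ATG→stop ORF.
Frame +2: GGG GAA TCA TAA CCC ACG CCA TGG TGC GCT CAT TGG — no ATG→stop ORF.
Frame +3: GGG AAT CAT AAC CCA CGC CAT GGT GCG CTC ATT — no ATG→stop ORF.
Frame -1: CCA ATG AGC GCA CCA TGG CGT GGG TTA TGA TTC CCC — ATG at 4, stop TGA at 28 → 27 nt.
Frame -2: CAA TGA GCG CAC CAT GGC GTG GGT TAT GAT TCC CCT — no ATG→stop ORF.
Frame -3: AAT GAG CGC ACC ATG GCG TGG GTT ATG ATT CCC — no ATG→stop ORF.
Longest ORF is 27 nt in frame -1 (positions 4–30).

-1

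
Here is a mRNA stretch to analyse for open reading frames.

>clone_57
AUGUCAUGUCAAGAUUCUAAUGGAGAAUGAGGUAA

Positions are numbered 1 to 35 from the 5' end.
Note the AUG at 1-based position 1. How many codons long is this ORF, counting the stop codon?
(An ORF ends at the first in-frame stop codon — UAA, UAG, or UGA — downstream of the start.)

10

Codons from position 1: AUG (1–3), UCA (4–6), UGU (7–9), CAA (10–12), GAU (13–15), UCU (16–18), AAU (19–21), GGA (22–24), GAA (25–27), UGA (28–30).
UGA is the first in-frame stop; that's 10 codons including the stop.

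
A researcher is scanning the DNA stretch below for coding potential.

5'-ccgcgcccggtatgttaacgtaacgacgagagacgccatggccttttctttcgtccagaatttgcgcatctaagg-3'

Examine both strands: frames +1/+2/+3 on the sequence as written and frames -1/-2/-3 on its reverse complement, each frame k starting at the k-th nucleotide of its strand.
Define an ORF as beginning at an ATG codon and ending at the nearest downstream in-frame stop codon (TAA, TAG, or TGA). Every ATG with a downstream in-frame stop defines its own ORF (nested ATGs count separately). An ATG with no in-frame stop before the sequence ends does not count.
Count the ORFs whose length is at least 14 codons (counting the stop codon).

0

Reverse complement (5'→3'): CCTTAGATGCGCAAATTCTGGACGAAAGAAAAGGCCATGGCGTCTCTCGTCGTTACGTTAACATACCGGGCGCGG
Frame +1: CCG CGC CCG GTA TGT TAA CGT AAC GAC GAG AGA CGC CAT GGC CTT TTC TTT CGT CCA GAA TTT GCG CAT CTA AGG — no ATG→stop ORF.
Frame +2: CGC GCC CGG TAT GTT AAC GTA ACG ACG AGA GAC GCC ATG GCC TTT TCT TTC GTC CAG AAT TTG CGC ATC TAA — ATG at 38, stop TAA at 71 → 36 nt.
Frame +3: GCG CCC GGT ATG TTA ACG TAA CGA CGA GAG ACG CCA TGG CCT TTT CTT TCG TCC AGA ATT TGC GCA TCT AAG — ATG at 12, stop TAA at 21 → 12 nt.
Frame -1: CCT TAG ATG CGC AAA TTC TGG ACG AAA GAA AAG GCC ATG GCG TCT CTC GTC GTT ACG TTA ACA TAC CGG GCG CGG — no ATG→stop ORF.
Frame -2: CTT AGA TGC GCA AAT TCT GGA CGA AAG AAA AGG CCA TGG CGT CTC TCG TCG TTA CGT TAA CAT ACC GGG CGC — no ATG→stop ORF.
Frame -3: TTA GAT GCG CAA ATT CTG GAC GAA AGA AAA GGC CAT GGC GTC TCT CGT CGT TAC GTT AAC ATA CCG GGC GCG — no ATG→stop ORF.
No ORF reaches 14 codons. Count = 0.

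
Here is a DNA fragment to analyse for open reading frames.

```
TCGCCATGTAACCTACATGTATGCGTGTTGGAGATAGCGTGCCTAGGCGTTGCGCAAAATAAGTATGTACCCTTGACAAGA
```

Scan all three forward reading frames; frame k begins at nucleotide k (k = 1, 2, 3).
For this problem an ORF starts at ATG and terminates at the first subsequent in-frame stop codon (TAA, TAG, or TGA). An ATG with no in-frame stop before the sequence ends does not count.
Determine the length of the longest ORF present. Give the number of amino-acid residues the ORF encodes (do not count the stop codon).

13

Frame 1: TCG CCA TGT AAC CTA CAT GTA TGC GTG TTG GAG ATA GCG TGC CTA GGC GTT GCG CAA AAT AAG TAT GTA CCC TTG ACA AGA — no ATG→stop ORF.
Frame 2: CGC CAT GTA ACC TAC ATG TAT GCG TGT TGG AGA TAG CGT GCC TAG GCG TTG CGC AAA ATA AGT ATG TAC CCT TGA CAA — ATG at 17, stop TAG at 35 → 21 nt; ATG at 65, stop TGA at 74 → 12 nt.
Frame 3: GCC ATG TAA CCT ACA TGT ATG CGT GTT GGA GAT AGC GTG CCT AGG CGT TGC GCA AAA TAA GTA TGT ACC CTT GAC AAG — ATG at 6, stop TAA at 9 → 6 nt; ATG at 21, stop TAA at 60 → 42 nt.
Longest: frame 3, positions 21–62, 42 nt = 14 codons = 13 aa. → 13 amino acids.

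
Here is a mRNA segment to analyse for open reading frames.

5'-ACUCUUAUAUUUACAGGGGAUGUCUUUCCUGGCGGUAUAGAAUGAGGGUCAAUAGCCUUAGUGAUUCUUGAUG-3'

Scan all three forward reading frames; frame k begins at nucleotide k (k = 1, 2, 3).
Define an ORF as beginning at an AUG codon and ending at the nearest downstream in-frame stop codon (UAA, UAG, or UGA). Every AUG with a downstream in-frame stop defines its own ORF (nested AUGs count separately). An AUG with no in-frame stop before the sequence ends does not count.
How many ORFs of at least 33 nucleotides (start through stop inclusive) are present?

0

Frame 1: ACU CUU AUA UUU ACA GGG GAU GUC UUU CCU GGC GGU AUA GAA UGA GGG UCA AUA GCC UUA GUG AUU CUU GAU — no AUG→stop ORF.
Frame 2: CUC UUA UAU UUA CAG GGG AUG UCU UUC CUG GCG GUA UAG AAU GAG GGU CAA UAG CCU UAG UGA UUC UUG AUG — AUG at 20, stop UAG at 38 → 21 nt.
Frame 3: UCU UAU AUU UAC AGG GGA UGU CUU UCC UGG CGG UAU AGA AUG AGG GUC AAU AGC CUU AGU GAU UCU UGA — AUG at 42, stop UGA at 69 → 30 nt.
No ORF reaches 33 nucleotides. Count = 0.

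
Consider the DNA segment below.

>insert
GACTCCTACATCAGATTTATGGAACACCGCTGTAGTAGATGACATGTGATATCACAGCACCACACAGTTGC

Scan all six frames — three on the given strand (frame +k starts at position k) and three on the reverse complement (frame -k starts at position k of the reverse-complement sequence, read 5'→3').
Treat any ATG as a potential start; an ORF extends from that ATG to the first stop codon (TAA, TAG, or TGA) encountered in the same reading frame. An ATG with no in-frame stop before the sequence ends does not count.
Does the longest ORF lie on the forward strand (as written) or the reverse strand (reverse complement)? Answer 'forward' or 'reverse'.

forward

Reverse complement (5'→3'): GCAACTGTGTGGTGCTGTGATATCACATGTCATCTACTACAGCGGTGTTCCATAAATCTGATGTAGGAGTC
Frame +1: GAC TCC TAC ATC AGA TTT ATG GAA CAC CGC TGT AGT AGA TGA CAT GTG ATA TCA CAG CAC CAC ACA GTT — ATG at 19, stop TGA at 40 → 24 nt.
Frame +2: ACT CCT ACA TCA GAT TTA TGG AAC ACC GCT GTA GTA GAT GAC ATG TGA TAT CAC AGC ACC ACA CAG TTG — ATG at 44, stop TGA at 47 → 6 nt.
Frame +3: CTC CTA CAT CAG ATT TAT GGA ACA CCG CTG TAG TAG ATG ACA TGT GAT ATC ACA GCA CCA CAC AGT TGC — no ATG→stop ORF.
Frame -1: GCA ACT GTG TGG TGC TGT GAT ATC ACA TGT CAT CTA CTA CAG CGG TGT TCC ATA AAT CTG ATG TAG GAG — ATG at 61, stop TAG at 64 → 6 nt.
Frame -2: CAA CTG TGT GGT GCT GTG ATA TCA CAT GTC ATC TAC TAC AGC GGT GTT CCA TAA ATC TGA TGT AGG AGT — no ATG→stop ORF.
Frame -3: AAC TGT GTG GTG CTG TGA TAT CAC ATG TCA TCT ACT ACA GCG GTG TTC CAT AAA TCT GAT GTA GGA GTC — no ATG→stop ORF.
Forward-strand max 24 nt; reverse-strand max 6 nt. The forward strand has the longer ORF.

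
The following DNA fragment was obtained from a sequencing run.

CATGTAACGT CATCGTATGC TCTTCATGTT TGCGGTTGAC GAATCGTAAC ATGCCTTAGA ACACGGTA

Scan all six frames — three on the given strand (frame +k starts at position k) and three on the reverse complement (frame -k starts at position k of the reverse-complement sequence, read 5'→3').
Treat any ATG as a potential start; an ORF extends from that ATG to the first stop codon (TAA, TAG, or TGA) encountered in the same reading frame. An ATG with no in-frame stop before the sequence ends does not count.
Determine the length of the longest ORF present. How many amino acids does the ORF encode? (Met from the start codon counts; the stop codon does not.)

10

Reverse complement (5'→3'): TACCGTGTTCTAAGGCATGTTACGATTCGTCAACCGCAAACATGAAGAGCATACGATGACGTTACATG
Frame +1: CAT GTA ACG TCA TCG TAT GCT CTT CAT GTT TGC GGT TGA CGA ATC GTA ACA TGC CTT AGA ACA CGG — no ATG→stop ORF.
Frame +2: ATG TAA CGT CAT CGT ATG CTC TTC ATG TTT GCG GTT GAC GAA TCG TAA CAT GCC TTA GAA CAC GGT — ATG at 2, stop TAA at 5 → 6 nt; ATG at 17, stop TAA at 47 → 33 nt; ATG at 26, stop TAA at 47 → 24 nt.
Frame +3: TGT AAC GTC ATC GTA TGC TCT TCA TGT TTG CGG TTG ACG AAT CGT AAC ATG CCT TAG AAC ACG GTA — ATG at 51, stop TAG at 57 → 9 nt.
Frame -1: TAC CGT GTT CTA AGG CAT GTT ACG ATT CGT CAA CCG CAA ACA TGA AGA GCA TAC GAT GAC GTT ACA — no ATG→stop ORF.
Frame -2: ACC GTG TTC TAA GGC ATG TTA CGA TTC GTC AAC CGC AAA CAT GAA GAG CAT ACG ATG ACG TTA CAT — no ATG→stop ORF.
Frame -3: CCG TGT TCT AAG GCA TGT TAC GAT TCG TCA ACC GCA AAC ATG AAG AGC ATA CGA TGA CGT TAC ATG — ATG at 42, stop TGA at 57 → 18 nt.
Longest: frame +2, positions 17–49, 33 nt = 11 codons = 10 aa. → 10 amino acids.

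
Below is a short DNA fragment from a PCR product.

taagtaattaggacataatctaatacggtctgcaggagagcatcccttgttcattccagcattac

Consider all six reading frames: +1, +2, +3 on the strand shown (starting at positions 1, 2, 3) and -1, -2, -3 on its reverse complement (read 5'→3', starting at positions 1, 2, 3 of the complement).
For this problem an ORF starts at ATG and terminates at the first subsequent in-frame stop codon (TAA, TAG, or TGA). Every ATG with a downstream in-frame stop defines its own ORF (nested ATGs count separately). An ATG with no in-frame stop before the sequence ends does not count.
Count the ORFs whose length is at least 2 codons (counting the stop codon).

3

Reverse complement (5'→3'): GTAATGCTGGAATGAACAAGGGATGCTCTCCTGCAGACCGTATTAGATTATGTCCTAATTACTTA
Frame +1: TAA GTA ATT AGG ACA TAA TCT AAT ACG GTC TGC AGG AGA GCA TCC CTT GTT CAT TCC AGC ATT — no ATG→stop ORF.
Frame +2: AAG TAA TTA GGA CAT AAT CTA ATA CGG TCT GCA GGA GAG CAT CCC TTG TTC ATT CCA GCA TTA — no ATG→stop ORF.
Frame +3: AGT AAT TAG GAC ATA ATC TAA TAC GGT CTG CAG GAG AGC ATC CCT TGT TCA TTC CAG CAT TAC — no ATG→stop ORF.
Frame -1: GTA ATG CTG GAA TGA ACA AGG GAT GCT CTC CTG CAG ACC GTA TTA GAT TAT GTC CTA ATT ACT — ATG at 4, stop TGA at 13 → 12 nt.
Frame -2: TAA TGC TGG AAT GAA CAA GGG ATG CTC TCC TGC AGA CCG TAT TAG ATT ATG TCC TAA TTA CTT — ATG at 23, stop TAG at 44 → 24 nt; ATG at 50, stop TAA at 56 → 9 nt.
Frame -3: AAT GCT GGA ATG AAC AAG GGA TGC TCT CCT GCA GAC CGT ATT AGA TTA TGT CCT AAT TAC TTA — no ATG→stop ORF.
ORFs ≥ 2 codons: frame -1 4–15 (4 codons), frame -2 23–46 (8 codons), frame -2 50–58 (3 codons). Count = 3.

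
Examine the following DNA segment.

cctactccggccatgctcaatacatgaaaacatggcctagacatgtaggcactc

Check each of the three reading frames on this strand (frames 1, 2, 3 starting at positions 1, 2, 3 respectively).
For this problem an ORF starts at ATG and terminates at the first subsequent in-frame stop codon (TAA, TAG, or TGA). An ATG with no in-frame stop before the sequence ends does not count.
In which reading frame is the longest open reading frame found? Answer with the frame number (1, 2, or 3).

Frame 1: CCT ACT CCG GCC ATG CTC AAT ACA TGA AAA CAT GGC CTA GAC ATG TAG GCA CTC — ATG at 13, stop TGA at 25 → 15 nt; ATG at 43, stop TAG at 46 → 6 nt.
Frame 2: CTA CTC CGG CCA TGC TCA ATA CAT GAA AAC ATG GCC TAG ACA TGT AGG CAC — ATG at 32, stop TAG at 38 → 9 nt.
Frame 3: TAC TCC GGC CAT GCT CAA TAC ATG AAA ACA TGG CCT AGA CAT GTA GGC ACT — no ATG→stop ORF.
Longest ORF is 15 nt in frame 1 (positions 13–27).

1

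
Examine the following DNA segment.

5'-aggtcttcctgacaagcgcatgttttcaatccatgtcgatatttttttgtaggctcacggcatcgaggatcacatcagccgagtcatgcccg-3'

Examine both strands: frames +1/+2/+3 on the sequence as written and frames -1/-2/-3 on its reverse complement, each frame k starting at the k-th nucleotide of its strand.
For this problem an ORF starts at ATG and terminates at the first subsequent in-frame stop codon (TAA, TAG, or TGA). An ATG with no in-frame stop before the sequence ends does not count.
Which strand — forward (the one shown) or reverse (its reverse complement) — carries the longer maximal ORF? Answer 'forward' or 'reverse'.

Reverse complement (5'→3'): CGGGCATGACTCGGCTGATGTGATCCTCGATGCCGTGAGCCTACAAAAAAATATCGACATGGATTGAAAACATGCGCTTGTCAGGAAGACCT
Frame +1: AGG TCT TCC TGA CAA GCG CAT GTT TTC AAT CCA TGT CGA TAT TTT TTT GTA GGC TCA CGG CAT CGA GGA TCA CAT CAG CCG AGT CAT GCC — no ATG→stop ORF.
Frame +2: GGT CTT CCT GAC AAG CGC ATG TTT TCA ATC CAT GTC GAT ATT TTT TTG TAG GCT CAC GGC ATC GAG GAT CAC ATC AGC CGA GTC ATG CCC — ATG at 20, stop TAG at 50 → 33 nt.
Frame +3: GTC TTC CTG ACA AGC GCA TGT TTT CAA TCC ATG TCG ATA TTT TTT TGT AGG CTC ACG GCA TCG AGG ATC ACA TCA GCC GAG TCA TGC CCG — no ATG→stop ORF.
Frame -1: CGG GCA TGA CTC GGC TGA TGT GAT CCT CGA TGC CGT GAG CCT ACA AAA AAA TAT CGA CAT GGA TTG AAA ACA TGC GCT TGT CAG GAA GAC — no ATG→stop ORF.
Frame -2: GGG CAT GAC TCG GCT GAT GTG ATC CTC GAT GCC GTG AGC CTA CAA AAA AAT ATC GAC ATG GAT TGA AAA CAT GCG CTT GTC AGG AAG ACC — ATG at 59, stop TGA at 65 → 9 nt.
Frame -3: GGC ATG ACT CGG CTG ATG TGA TCC TCG ATG CCG TGA GCC TAC AAA AAA ATA TCG ACA TGG ATT GAA AAC ATG CGC TTG TCA GGA AGA CCT — ATG at 6, stop TGA at 21 → 18 nt; ATG at 18, stop TGA at 21 → 6 nt; ATG at 30, stop TGA at 36 → 9 nt.
Forward-strand max 33 nt; reverse-strand max 18 nt. The forward strand has the longer ORF.

forward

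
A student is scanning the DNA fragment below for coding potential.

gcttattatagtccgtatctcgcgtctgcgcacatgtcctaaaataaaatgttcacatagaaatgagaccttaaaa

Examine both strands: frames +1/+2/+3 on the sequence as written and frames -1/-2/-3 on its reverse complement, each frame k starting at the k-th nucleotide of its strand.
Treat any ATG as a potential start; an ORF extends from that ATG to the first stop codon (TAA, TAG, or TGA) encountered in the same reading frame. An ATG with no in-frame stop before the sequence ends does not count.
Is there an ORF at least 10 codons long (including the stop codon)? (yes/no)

yes

Reverse complement (5'→3'): TTTTAAGGTCTCATTTCTATGTGAACATTTTATTTTAGGACATGTGCGCAGACGCGAGATACGGACTATAATAAGC
Frame +1: GCT TAT TAT AGT CCG TAT CTC GCG TCT GCG CAC ATG TCC TAA AAT AAA ATG TTC ACA TAG AAA TGA GAC CTT AAA — ATG at 34, stop TAA at 40 → 9 nt; ATG at 49, stop TAG at 58 → 12 nt.
Frame +2: CTT ATT ATA GTC CGT ATC TCG CGT CTG CGC ACA TGT CCT AAA ATA AAA TGT TCA CAT AGA AAT GAG ACC TTA AAA — no ATG→stop ORF.
Frame +3: TTA TTA TAG TCC GTA TCT CGC GTC TGC GCA CAT GTC CTA AAA TAA AAT GTT CAC ATA GAA ATG AGA CCT TAA — ATG at 63, stop TAA at 72 → 12 nt.
Frame -1: TTT TAA GGT CTC ATT TCT ATG TGA ACA TTT TAT TTT AGG ACA TGT GCG CAG ACG CGA GAT ACG GAC TAT AAT AAG — ATG at 19, stop TGA at 22 → 6 nt.
Frame -2: TTT AAG GTC TCA TTT CTA TGT GAA CAT TTT ATT TTA GGA CAT GTG CGC AGA CGC GAG ATA CGG ACT ATA ATA AGC — no ATG→stop ORF.
Frame -3: TTA AGG TCT CAT TTC TAT GTG AAC ATT TTA TTT TAG GAC ATG TGC GCA GAC GCG AGA TAC GGA CTA TAA TAA — ATG at 42, stop TAA at 69 → 30 nt.
Frame -3 has an ORF of 10 codons (positions 42–71) ≥ 10, so yes.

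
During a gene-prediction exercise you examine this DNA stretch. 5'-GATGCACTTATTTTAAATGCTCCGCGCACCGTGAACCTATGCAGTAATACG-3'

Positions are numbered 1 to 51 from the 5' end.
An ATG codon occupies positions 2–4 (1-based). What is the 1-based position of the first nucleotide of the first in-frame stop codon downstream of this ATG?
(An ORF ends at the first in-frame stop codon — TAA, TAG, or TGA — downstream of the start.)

14

Codons from position 2: ATG (2–4), CAC (5–7), TTA (8–10), TTT (11–13), TAA (14–16).
TAA is a stop codon; it begins at position 14.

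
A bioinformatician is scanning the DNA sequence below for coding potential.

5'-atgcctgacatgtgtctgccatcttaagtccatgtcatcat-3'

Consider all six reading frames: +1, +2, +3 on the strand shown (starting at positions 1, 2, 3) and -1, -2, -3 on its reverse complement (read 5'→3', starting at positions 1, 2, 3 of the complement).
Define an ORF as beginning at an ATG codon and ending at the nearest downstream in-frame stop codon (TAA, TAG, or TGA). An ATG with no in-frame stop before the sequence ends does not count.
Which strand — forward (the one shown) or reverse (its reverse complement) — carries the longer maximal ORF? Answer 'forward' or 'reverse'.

forward

Reverse complement (5'→3'): ATGATGACATGGACTTAAGATGGCAGACACATGTCAGGCAT
Frame +1: ATG CCT GAC ATG TGT CTG CCA TCT TAA GTC CAT GTC ATC — ATG at 1, stop TAA at 25 → 27 nt; ATG at 10, stop TAA at 25 → 18 nt.
Frame +2: TGC CTG ACA TGT GTC TGC CAT CTT AAG TCC ATG TCA TCA — no ATG→stop ORF.
Frame +3: GCC TGA CAT GTG TCT GCC ATC TTA AGT CCA TGT CAT CAT — no ATG→stop ORF.
Frame -1: ATG ATG ACA TGG ACT TAA GAT GGC AGA CAC ATG TCA GGC — ATG at 1, stop TAA at 16 → 18 nt; ATG at 4, stop TAA at 16 → 15 nt.
Frame -2: TGA TGA CAT GGA CTT AAG ATG GCA GAC ACA TGT CAG GCA — no ATG→stop ORF.
Frame -3: GAT GAC ATG GAC TTA AGA TGG CAG ACA CAT GTC AGG CAT — no ATG→stop ORF.
Forward-strand max 27 nt; reverse-strand max 18 nt. The forward strand has the longer ORF.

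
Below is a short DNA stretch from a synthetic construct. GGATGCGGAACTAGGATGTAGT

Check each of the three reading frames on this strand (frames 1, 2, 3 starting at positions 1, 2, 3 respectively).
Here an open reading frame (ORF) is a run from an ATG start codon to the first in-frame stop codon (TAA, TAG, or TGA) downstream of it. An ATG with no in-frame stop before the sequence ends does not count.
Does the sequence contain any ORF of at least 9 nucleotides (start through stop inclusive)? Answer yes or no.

Frame 1: GGA TGC GGA ACT AGG ATG TAG — ATG at 16, stop TAG at 19 → 6 nt.
Frame 2: GAT GCG GAA CTA GGA TGT AGT — no ATG→stop ORF.
Frame 3: ATG CGG AAC TAG GAT GTA — ATG at 3, stop TAG at 12 → 12 nt.
Frame 3 has an ORF of 12 nucleotides (positions 3–14) ≥ 9, so yes.

yes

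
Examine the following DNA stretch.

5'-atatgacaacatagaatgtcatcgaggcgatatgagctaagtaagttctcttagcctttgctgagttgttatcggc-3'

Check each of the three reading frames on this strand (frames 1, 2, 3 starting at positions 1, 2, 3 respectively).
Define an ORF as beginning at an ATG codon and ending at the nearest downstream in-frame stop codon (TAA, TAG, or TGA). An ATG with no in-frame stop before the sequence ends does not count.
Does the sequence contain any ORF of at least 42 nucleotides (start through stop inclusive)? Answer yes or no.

no

Frame 1: ATA TGA CAA CAT AGA ATG TCA TCG AGG CGA TAT GAG CTA AGT AAG TTC TCT TAG CCT TTG CTG AGT TGT TAT CGG — ATG at 16, stop TAG at 52 → 39 nt.
Frame 2: TAT GAC AAC ATA GAA TGT CAT CGA GGC GAT ATG AGC TAA GTA AGT TCT CTT AGC CTT TGC TGA GTT GTT ATC GGC — ATG at 32, stop TAA at 38 → 9 nt.
Frame 3: ATG ACA ACA TAG AAT GTC ATC GAG GCG ATA TGA GCT AAG TAA GTT CTC TTA GCC TTT GCT GAG TTG TTA TCG — ATG at 3, stop TAG at 12 → 12 nt.
Largest ORF found is 39 nucleotides < 42, so no.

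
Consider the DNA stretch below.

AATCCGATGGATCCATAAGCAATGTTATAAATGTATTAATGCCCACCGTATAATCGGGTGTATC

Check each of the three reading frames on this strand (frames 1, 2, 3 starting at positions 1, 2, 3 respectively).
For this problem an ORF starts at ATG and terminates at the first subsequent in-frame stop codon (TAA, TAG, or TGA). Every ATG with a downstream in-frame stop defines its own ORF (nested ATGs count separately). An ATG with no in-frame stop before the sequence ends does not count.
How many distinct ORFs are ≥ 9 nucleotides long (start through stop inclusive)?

4

Frame 1: AAT CCG ATG GAT CCA TAA GCA ATG TTA TAA ATG TAT TAA TGC CCA CCG TAT AAT CGG GTG TAT — ATG at 7, stop TAA at 16 → 12 nt; ATG at 22, stop TAA at 28 → 9 nt; ATG at 31, stop TAA at 37 → 9 nt.
Frame 2: ATC CGA TGG ATC CAT AAG CAA TGT TAT AAA TGT ATT AAT GCC CAC CGT ATA ATC GGG TGT ATC — no ATG→stop ORF.
Frame 3: TCC GAT GGA TCC ATA AGC AAT GTT ATA AAT GTA TTA ATG CCC ACC GTA TAA TCG GGT GTA — ATG at 39, stop TAA at 51 → 15 nt.
ORFs ≥ 9 nucleotides: frame 1 7–18 (12 nucleotides), frame 1 22–30 (9 nucleotides), frame 1 31–39 (9 nucleotides), frame 3 39–53 (15 nucleotides). Count = 4.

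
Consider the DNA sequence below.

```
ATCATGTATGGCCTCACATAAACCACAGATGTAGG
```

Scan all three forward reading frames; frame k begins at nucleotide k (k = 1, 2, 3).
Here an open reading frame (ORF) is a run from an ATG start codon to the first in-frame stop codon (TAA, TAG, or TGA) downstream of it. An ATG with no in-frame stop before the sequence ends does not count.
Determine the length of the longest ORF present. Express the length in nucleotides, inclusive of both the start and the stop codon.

27

Frame 1: ATC ATG TAT GGC CTC ACA TAA ACC ACA GAT GTA — ATG at 4, stop TAA at 19 → 18 nt.
Frame 2: TCA TGT ATG GCC TCA CAT AAA CCA CAG ATG TAG — ATG at 8, stop TAG at 32 → 27 nt; ATG at 29, stop TAG at 32 → 6 nt.
Frame 3: CAT GTA TGG CCT CAC ATA AAC CAC AGA TGT AGG — no ATG→stop ORF.
Longest: frame 2, positions 8–34, 27 nt = 9 codons = 8 aa. → 27 nucleotides.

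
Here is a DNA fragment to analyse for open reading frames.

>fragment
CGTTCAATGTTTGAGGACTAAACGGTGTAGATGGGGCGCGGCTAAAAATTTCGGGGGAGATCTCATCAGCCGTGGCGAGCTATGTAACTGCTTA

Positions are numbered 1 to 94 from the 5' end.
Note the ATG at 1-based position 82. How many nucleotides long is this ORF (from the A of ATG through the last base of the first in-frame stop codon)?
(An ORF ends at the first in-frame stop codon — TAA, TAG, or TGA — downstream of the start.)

6

Codons from position 82: ATG (82–84), TAA (85–87).
TAA is the first in-frame stop; ORF spans 82–87, 6 nucleotides.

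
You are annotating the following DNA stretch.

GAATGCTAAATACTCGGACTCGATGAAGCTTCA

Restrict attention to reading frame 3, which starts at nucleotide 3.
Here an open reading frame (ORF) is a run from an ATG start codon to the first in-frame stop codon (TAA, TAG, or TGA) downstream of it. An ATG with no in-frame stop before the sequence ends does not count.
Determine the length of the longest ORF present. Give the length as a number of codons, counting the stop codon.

Frame 3: ATG CTA AAT ACT CGG ACT CGA TGA AGC TTC — ATG at 3, stop TGA at 24 → 24 nt.
Longest: frame 3, positions 3–26, 24 nt = 8 codons = 7 aa. → 8 codons.

8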